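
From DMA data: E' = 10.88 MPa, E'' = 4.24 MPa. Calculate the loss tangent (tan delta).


tan delta = E'' / E'
= 4.24 / 10.88
= 0.3897

tan delta = 0.3897


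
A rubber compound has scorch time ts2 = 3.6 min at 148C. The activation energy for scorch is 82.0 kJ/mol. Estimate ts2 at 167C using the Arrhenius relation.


Convert temperatures: T1 = 148 + 273.15 = 421.15 K, T2 = 167 + 273.15 = 440.15 K
ts2_new = 3.6 * exp(82000 / 8.314 * (1/440.15 - 1/421.15))
1/T2 - 1/T1 = -1.0250e-04
ts2_new = 1.31 min

1.31 min


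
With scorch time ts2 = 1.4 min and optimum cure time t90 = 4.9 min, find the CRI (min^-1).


CRI = 100 / (t90 - ts2)
= 100 / (4.9 - 1.4)
= 100 / 3.5
= 28.57 min^-1

28.57 min^-1


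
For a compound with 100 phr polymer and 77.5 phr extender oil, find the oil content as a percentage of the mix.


Oil % = oil / (100 + oil) * 100
= 77.5 / (100 + 77.5) * 100
= 77.5 / 177.5 * 100
= 43.66%

43.66%


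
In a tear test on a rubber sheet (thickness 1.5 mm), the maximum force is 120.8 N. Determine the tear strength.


Tear strength = force / thickness
= 120.8 / 1.5
= 80.53 N/mm

80.53 N/mm


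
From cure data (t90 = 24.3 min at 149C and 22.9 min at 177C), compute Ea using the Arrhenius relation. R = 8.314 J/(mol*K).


T1 = 422.15 K, T2 = 450.15 K
1/T1 - 1/T2 = 1.4734e-04
ln(t1/t2) = ln(24.3/22.9) = 0.0593
Ea = 8.314 * 0.0593 / 1.4734e-04 = 3348.2623 J/mol
Ea = 3.35 kJ/mol

3.35 kJ/mol


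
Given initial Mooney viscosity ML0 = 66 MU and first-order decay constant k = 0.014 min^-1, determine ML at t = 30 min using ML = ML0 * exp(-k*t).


ML = ML0 * exp(-k * t)
ML = 66 * exp(-0.014 * 30)
ML = 66 * 0.6570
ML = 43.37 MU

43.37 MU


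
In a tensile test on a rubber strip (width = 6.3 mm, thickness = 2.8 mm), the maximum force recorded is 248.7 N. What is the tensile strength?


Area = width * thickness = 6.3 * 2.8 = 17.64 mm^2
TS = force / area = 248.7 / 17.64 = 14.1 MPa

14.1 MPa


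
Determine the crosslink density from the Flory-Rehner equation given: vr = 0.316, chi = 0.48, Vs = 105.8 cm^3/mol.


ln(1 - vr) = ln(1 - 0.316) = -0.3798
Numerator = -((-0.3798) + 0.316 + 0.48 * 0.316^2) = 0.0159
Denominator = 105.8 * (0.316^(1/3) - 0.316/2) = 55.3470
nu = 0.0159 / 55.3470 = 2.8667e-04 mol/cm^3

2.8667e-04 mol/cm^3


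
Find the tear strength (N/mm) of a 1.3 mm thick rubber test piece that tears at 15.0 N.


Tear strength = force / thickness
= 15.0 / 1.3
= 11.54 N/mm

11.54 N/mm


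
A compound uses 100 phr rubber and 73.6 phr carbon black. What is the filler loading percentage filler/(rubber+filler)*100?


Filler % = filler / (rubber + filler) * 100
= 73.6 / (100 + 73.6) * 100
= 73.6 / 173.6 * 100
= 42.4%

42.4%


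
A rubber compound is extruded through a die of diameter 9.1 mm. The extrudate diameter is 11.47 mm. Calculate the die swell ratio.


Die swell ratio = D_extrudate / D_die
= 11.47 / 9.1
= 1.26

Die swell = 1.26


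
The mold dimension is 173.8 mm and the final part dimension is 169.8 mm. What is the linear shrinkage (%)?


Shrinkage = (mold - part) / mold * 100
= (173.8 - 169.8) / 173.8 * 100
= 4.0 / 173.8 * 100
= 2.3%

2.3%


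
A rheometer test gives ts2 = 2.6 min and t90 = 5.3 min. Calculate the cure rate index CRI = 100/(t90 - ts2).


CRI = 100 / (t90 - ts2)
= 100 / (5.3 - 2.6)
= 100 / 2.7
= 37.04 min^-1

37.04 min^-1


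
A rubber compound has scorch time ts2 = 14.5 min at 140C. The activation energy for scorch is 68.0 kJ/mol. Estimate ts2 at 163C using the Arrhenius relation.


Convert temperatures: T1 = 140 + 273.15 = 413.15 K, T2 = 163 + 273.15 = 436.15 K
ts2_new = 14.5 * exp(68000 / 8.314 * (1/436.15 - 1/413.15))
1/T2 - 1/T1 = -1.2764e-04
ts2_new = 5.1 min

5.1 min


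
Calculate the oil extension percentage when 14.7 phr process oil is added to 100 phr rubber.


Oil % = oil / (100 + oil) * 100
= 14.7 / (100 + 14.7) * 100
= 14.7 / 114.7 * 100
= 12.82%

12.82%


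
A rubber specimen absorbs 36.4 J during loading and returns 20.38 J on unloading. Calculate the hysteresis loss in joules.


Hysteresis loss = loading - unloading
= 36.4 - 20.38
= 16.02 J

16.02 J


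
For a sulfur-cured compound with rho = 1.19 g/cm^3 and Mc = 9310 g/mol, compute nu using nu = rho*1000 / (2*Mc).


nu = rho * 1000 / (2 * Mc)
nu = 1.19 * 1000 / (2 * 9310)
nu = 1190.0 / 18620
nu = 0.0639 mol/L

0.0639 mol/L


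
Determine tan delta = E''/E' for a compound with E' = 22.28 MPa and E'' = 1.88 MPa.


tan delta = E'' / E'
= 1.88 / 22.28
= 0.0844

tan delta = 0.0844


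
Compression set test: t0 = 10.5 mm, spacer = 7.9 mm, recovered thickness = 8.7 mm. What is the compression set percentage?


CS = (t0 - recovered) / (t0 - ts) * 100
= (10.5 - 8.7) / (10.5 - 7.9) * 100
= 1.8 / 2.6 * 100
= 69.2%

69.2%


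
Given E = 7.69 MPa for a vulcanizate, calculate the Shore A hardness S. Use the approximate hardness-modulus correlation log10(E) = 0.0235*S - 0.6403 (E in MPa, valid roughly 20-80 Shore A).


log10(E) = 0.0235*S - 0.6403  =>  S = (log10(E) + 0.6403) / 0.0235
log10(7.69) = 0.885926
S = (0.885926 + 0.6403) / 0.0235 = 1.526226 / 0.0235
S = 64.9

Shore A = 64.9


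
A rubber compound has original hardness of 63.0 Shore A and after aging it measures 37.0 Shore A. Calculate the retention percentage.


Retention = aged / original * 100
= 37.0 / 63.0 * 100
= 58.7%

58.7%


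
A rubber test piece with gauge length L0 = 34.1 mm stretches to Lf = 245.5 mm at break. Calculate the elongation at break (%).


Elongation = (Lf - L0) / L0 * 100
= (245.5 - 34.1) / 34.1 * 100
= 211.4 / 34.1 * 100
= 619.9%

619.9%


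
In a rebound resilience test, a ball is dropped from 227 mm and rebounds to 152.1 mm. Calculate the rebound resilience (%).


Resilience = h_rebound / h_drop * 100
= 152.1 / 227 * 100
= 67.0%

67.0%


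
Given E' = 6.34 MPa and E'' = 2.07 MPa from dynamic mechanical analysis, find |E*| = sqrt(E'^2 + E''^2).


|E*| = sqrt(E'^2 + E''^2)
= sqrt(6.34^2 + 2.07^2)
= sqrt(40.1956 + 4.2849)
= 6.669 MPa

6.669 MPa


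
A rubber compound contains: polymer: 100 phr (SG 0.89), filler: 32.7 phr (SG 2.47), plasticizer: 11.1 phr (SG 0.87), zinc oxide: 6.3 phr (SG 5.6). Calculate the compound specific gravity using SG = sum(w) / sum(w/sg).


Sum of weights = 150.1
Volume contributions:
  polymer: 100/0.89 = 112.3596
  filler: 32.7/2.47 = 13.2389
  plasticizer: 11.1/0.87 = 12.7586
  zinc oxide: 6.3/5.6 = 1.1250
Sum of volumes = 139.4820
SG = 150.1 / 139.4820 = 1.076

SG = 1.076


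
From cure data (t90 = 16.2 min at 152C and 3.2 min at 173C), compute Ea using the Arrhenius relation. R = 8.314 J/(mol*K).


T1 = 425.15 K, T2 = 446.15 K
1/T1 - 1/T2 = 1.1071e-04
ln(t1/t2) = ln(16.2/3.2) = 1.6219
Ea = 8.314 * 1.6219 / 1.1071e-04 = 121794.3901 J/mol
Ea = 121.79 kJ/mol

121.79 kJ/mol


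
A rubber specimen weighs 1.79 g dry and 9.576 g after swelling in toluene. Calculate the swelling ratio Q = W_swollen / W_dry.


Q = W_swollen / W_dry
Q = 9.576 / 1.79
Q = 5.35

Q = 5.35


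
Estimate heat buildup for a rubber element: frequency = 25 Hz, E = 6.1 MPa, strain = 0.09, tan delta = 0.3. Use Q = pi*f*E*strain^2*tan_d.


Q = pi * f * E * strain^2 * tan_d
= pi * 25 * 6.1 * 0.09^2 * 0.3
= pi * 25 * 6.1 * 0.0081 * 0.3
= 1.1642

Q = 1.1642


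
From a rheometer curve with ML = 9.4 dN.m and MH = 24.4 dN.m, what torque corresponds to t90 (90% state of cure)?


M90 = ML + 0.9 * (MH - ML)
M90 = 9.4 + 0.9 * (24.4 - 9.4)
M90 = 9.4 + 0.9 * 15.0
M90 = 22.9 dN.m

22.9 dN.m


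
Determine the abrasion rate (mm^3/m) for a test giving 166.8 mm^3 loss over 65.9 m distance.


Rate = volume_loss / distance
= 166.8 / 65.9
= 2.531 mm^3/m

2.531 mm^3/m


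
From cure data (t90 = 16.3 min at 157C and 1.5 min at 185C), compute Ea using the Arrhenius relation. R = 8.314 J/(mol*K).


T1 = 430.15 K, T2 = 458.15 K
1/T1 - 1/T2 = 1.4208e-04
ln(t1/t2) = ln(16.3/1.5) = 2.3857
Ea = 8.314 * 2.3857 / 1.4208e-04 = 139603.2206 J/mol
Ea = 139.6 kJ/mol

139.6 kJ/mol


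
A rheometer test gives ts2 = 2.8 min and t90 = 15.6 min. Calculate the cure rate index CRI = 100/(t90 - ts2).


CRI = 100 / (t90 - ts2)
= 100 / (15.6 - 2.8)
= 100 / 12.8
= 7.81 min^-1

7.81 min^-1


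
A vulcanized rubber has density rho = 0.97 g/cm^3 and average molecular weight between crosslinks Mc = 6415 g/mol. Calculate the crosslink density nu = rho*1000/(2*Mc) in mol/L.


nu = rho * 1000 / (2 * Mc)
nu = 0.97 * 1000 / (2 * 6415)
nu = 970.0 / 12830
nu = 0.0756 mol/L

0.0756 mol/L


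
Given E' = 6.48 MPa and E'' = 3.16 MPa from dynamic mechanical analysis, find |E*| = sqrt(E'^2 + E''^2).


|E*| = sqrt(E'^2 + E''^2)
= sqrt(6.48^2 + 3.16^2)
= sqrt(41.9904 + 9.9856)
= 7.209 MPa

7.209 MPa


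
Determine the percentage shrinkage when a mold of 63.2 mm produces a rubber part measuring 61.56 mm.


Shrinkage = (mold - part) / mold * 100
= (63.2 - 61.56) / 63.2 * 100
= 1.64 / 63.2 * 100
= 2.59%

2.59%


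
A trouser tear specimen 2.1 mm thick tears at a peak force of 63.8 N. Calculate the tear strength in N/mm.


Tear strength = force / thickness
= 63.8 / 2.1
= 30.38 N/mm

30.38 N/mm


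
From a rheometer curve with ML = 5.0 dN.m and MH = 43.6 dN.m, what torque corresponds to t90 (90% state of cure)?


M90 = ML + 0.9 * (MH - ML)
M90 = 5.0 + 0.9 * (43.6 - 5.0)
M90 = 5.0 + 0.9 * 38.6
M90 = 39.74 dN.m

39.74 dN.m


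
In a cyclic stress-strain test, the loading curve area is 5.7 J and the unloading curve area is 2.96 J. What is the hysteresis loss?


Hysteresis loss = loading - unloading
= 5.7 - 2.96
= 2.74 J

2.74 J


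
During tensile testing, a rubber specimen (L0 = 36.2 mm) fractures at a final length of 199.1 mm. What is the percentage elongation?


Elongation = (Lf - L0) / L0 * 100
= (199.1 - 36.2) / 36.2 * 100
= 162.9 / 36.2 * 100
= 450.0%

450.0%


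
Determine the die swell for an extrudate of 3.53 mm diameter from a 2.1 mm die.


Die swell ratio = D_extrudate / D_die
= 3.53 / 2.1
= 1.681

Die swell = 1.681


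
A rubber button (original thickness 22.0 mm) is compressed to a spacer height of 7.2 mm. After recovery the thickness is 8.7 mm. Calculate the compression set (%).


CS = (t0 - recovered) / (t0 - ts) * 100
= (22.0 - 8.7) / (22.0 - 7.2) * 100
= 13.3 / 14.8 * 100
= 89.9%

89.9%


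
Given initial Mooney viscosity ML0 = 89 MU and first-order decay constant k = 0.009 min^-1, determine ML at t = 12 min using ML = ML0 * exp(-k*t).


ML = ML0 * exp(-k * t)
ML = 89 * exp(-0.009 * 12)
ML = 89 * 0.8976
ML = 79.89 MU

79.89 MU


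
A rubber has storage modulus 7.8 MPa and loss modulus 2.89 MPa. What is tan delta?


tan delta = E'' / E'
= 2.89 / 7.8
= 0.3705

tan delta = 0.3705


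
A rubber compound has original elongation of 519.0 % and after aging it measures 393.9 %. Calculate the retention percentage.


Retention = aged / original * 100
= 393.9 / 519.0 * 100
= 75.9%

75.9%


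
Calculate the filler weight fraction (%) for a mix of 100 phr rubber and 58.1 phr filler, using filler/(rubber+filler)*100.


Filler % = filler / (rubber + filler) * 100
= 58.1 / (100 + 58.1) * 100
= 58.1 / 158.1 * 100
= 36.75%

36.75%


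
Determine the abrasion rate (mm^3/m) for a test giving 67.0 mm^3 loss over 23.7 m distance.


Rate = volume_loss / distance
= 67.0 / 23.7
= 2.827 mm^3/m

2.827 mm^3/m


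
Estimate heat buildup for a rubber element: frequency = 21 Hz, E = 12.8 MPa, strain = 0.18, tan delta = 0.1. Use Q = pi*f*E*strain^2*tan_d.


Q = pi * f * E * strain^2 * tan_d
= pi * 21 * 12.8 * 0.18^2 * 0.1
= pi * 21 * 12.8 * 0.0324 * 0.1
= 2.7361

Q = 2.7361


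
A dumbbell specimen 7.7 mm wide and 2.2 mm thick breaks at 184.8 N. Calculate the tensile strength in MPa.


Area = width * thickness = 7.7 * 2.2 = 16.94 mm^2
TS = force / area = 184.8 / 16.94 = 10.91 MPa

10.91 MPa


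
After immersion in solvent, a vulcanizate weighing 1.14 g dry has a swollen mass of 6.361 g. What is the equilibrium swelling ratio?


Q = W_swollen / W_dry
Q = 6.361 / 1.14
Q = 5.58

Q = 5.58


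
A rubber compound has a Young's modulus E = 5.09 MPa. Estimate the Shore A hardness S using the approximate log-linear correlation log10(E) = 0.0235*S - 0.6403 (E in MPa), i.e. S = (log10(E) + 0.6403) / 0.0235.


log10(E) = 0.0235*S - 0.6403  =>  S = (log10(E) + 0.6403) / 0.0235
log10(5.09) = 0.706718
S = (0.706718 + 0.6403) / 0.0235 = 1.347018 / 0.0235
S = 57.3

Shore A = 57.3


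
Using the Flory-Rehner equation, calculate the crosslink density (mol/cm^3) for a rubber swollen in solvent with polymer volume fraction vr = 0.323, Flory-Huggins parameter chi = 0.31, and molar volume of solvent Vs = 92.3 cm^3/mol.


ln(1 - vr) = ln(1 - 0.323) = -0.3901
Numerator = -((-0.3901) + 0.323 + 0.31 * 0.323^2) = 0.0347
Denominator = 92.3 * (0.323^(1/3) - 0.323/2) = 48.4225
nu = 0.0347 / 48.4225 = 7.1748e-04 mol/cm^3

7.1748e-04 mol/cm^3


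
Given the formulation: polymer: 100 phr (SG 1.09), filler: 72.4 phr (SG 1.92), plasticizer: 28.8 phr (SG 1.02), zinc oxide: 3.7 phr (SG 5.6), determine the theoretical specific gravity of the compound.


Sum of weights = 204.9
Volume contributions:
  polymer: 100/1.09 = 91.7431
  filler: 72.4/1.92 = 37.7083
  plasticizer: 28.8/1.02 = 28.2353
  zinc oxide: 3.7/5.6 = 0.6607
Sum of volumes = 158.3475
SG = 204.9 / 158.3475 = 1.294

SG = 1.294


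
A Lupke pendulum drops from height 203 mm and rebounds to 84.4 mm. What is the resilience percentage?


Resilience = h_rebound / h_drop * 100
= 84.4 / 203 * 100
= 41.6%

41.6%


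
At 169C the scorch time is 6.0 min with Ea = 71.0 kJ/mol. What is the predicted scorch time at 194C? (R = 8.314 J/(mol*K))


Convert temperatures: T1 = 169 + 273.15 = 442.15 K, T2 = 194 + 273.15 = 467.15 K
ts2_new = 6.0 * exp(71000 / 8.314 * (1/467.15 - 1/442.15))
1/T2 - 1/T1 = -1.2104e-04
ts2_new = 2.13 min

2.13 min


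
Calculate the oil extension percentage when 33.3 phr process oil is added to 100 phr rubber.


Oil % = oil / (100 + oil) * 100
= 33.3 / (100 + 33.3) * 100
= 33.3 / 133.3 * 100
= 24.98%

24.98%


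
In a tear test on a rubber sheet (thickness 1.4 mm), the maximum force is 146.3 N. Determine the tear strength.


Tear strength = force / thickness
= 146.3 / 1.4
= 104.5 N/mm

104.5 N/mm


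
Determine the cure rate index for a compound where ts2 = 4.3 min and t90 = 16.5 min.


CRI = 100 / (t90 - ts2)
= 100 / (16.5 - 4.3)
= 100 / 12.2
= 8.2 min^-1

8.2 min^-1


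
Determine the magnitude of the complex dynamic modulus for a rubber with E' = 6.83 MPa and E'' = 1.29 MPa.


|E*| = sqrt(E'^2 + E''^2)
= sqrt(6.83^2 + 1.29^2)
= sqrt(46.6489 + 1.6641)
= 6.951 MPa

6.951 MPa


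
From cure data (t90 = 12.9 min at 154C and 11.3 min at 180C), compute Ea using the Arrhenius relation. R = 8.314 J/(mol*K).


T1 = 427.15 K, T2 = 453.15 K
1/T1 - 1/T2 = 1.3432e-04
ln(t1/t2) = ln(12.9/11.3) = 0.1324
Ea = 8.314 * 0.1324 / 1.3432e-04 = 8196.4858 J/mol
Ea = 8.2 kJ/mol

8.2 kJ/mol


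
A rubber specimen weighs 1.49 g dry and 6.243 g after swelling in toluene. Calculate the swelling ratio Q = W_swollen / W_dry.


Q = W_swollen / W_dry
Q = 6.243 / 1.49
Q = 4.19

Q = 4.19


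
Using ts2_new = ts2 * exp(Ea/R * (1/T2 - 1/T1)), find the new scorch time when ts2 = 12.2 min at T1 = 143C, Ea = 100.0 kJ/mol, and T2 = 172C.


Convert temperatures: T1 = 143 + 273.15 = 416.15 K, T2 = 172 + 273.15 = 445.15 K
ts2_new = 12.2 * exp(100000 / 8.314 * (1/445.15 - 1/416.15))
1/T2 - 1/T1 = -1.5655e-04
ts2_new = 1.86 min

1.86 min


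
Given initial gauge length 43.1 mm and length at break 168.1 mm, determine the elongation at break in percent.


Elongation = (Lf - L0) / L0 * 100
= (168.1 - 43.1) / 43.1 * 100
= 125.0 / 43.1 * 100
= 290.0%

290.0%


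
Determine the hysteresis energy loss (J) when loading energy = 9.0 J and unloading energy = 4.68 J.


Hysteresis loss = loading - unloading
= 9.0 - 4.68
= 4.32 J

4.32 J


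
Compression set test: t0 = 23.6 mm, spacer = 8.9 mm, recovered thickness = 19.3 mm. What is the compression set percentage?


CS = (t0 - recovered) / (t0 - ts) * 100
= (23.6 - 19.3) / (23.6 - 8.9) * 100
= 4.3 / 14.7 * 100
= 29.3%

29.3%


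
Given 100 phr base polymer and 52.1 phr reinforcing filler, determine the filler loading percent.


Filler % = filler / (rubber + filler) * 100
= 52.1 / (100 + 52.1) * 100
= 52.1 / 152.1 * 100
= 34.25%

34.25%


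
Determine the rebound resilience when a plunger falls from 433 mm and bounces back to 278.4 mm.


Resilience = h_rebound / h_drop * 100
= 278.4 / 433 * 100
= 64.3%

64.3%


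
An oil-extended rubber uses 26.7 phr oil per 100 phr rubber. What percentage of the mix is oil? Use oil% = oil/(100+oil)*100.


Oil % = oil / (100 + oil) * 100
= 26.7 / (100 + 26.7) * 100
= 26.7 / 126.7 * 100
= 21.07%

21.07%


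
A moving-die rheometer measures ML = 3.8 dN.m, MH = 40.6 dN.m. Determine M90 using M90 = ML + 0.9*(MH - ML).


M90 = ML + 0.9 * (MH - ML)
M90 = 3.8 + 0.9 * (40.6 - 3.8)
M90 = 3.8 + 0.9 * 36.8
M90 = 36.92 dN.m

36.92 dN.m


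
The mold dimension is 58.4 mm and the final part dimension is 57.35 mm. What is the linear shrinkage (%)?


Shrinkage = (mold - part) / mold * 100
= (58.4 - 57.35) / 58.4 * 100
= 1.05 / 58.4 * 100
= 1.8%

1.8%


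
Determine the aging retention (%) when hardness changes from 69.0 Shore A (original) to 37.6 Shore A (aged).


Retention = aged / original * 100
= 37.6 / 69.0 * 100
= 54.5%

54.5%


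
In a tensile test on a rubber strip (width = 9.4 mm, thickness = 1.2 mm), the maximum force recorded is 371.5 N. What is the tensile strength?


Area = width * thickness = 9.4 * 1.2 = 11.28 mm^2
TS = force / area = 371.5 / 11.28 = 32.93 MPa

32.93 MPa


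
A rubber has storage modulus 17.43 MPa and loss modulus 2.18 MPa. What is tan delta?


tan delta = E'' / E'
= 2.18 / 17.43
= 0.1251

tan delta = 0.1251


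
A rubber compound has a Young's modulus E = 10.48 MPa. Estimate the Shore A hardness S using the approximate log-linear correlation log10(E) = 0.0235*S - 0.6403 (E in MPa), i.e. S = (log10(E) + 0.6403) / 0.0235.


log10(E) = 0.0235*S - 0.6403  =>  S = (log10(E) + 0.6403) / 0.0235
log10(10.48) = 1.020361
S = (1.020361 + 0.6403) / 0.0235 = 1.660661 / 0.0235
S = 70.7

Shore A = 70.7


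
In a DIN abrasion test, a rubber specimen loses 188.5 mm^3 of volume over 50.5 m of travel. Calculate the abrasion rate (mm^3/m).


Rate = volume_loss / distance
= 188.5 / 50.5
= 3.733 mm^3/m

3.733 mm^3/m


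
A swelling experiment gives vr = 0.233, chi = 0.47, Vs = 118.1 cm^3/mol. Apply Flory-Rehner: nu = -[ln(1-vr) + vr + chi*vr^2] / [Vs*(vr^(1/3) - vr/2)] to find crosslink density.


ln(1 - vr) = ln(1 - 0.233) = -0.2653
Numerator = -((-0.2653) + 0.233 + 0.47 * 0.233^2) = 0.0068
Denominator = 118.1 * (0.233^(1/3) - 0.233/2) = 58.9136
nu = 0.0068 / 58.9136 = 1.1462e-04 mol/cm^3

1.1462e-04 mol/cm^3


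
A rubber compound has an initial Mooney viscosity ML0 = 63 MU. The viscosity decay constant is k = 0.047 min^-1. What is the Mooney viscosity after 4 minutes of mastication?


ML = ML0 * exp(-k * t)
ML = 63 * exp(-0.047 * 4)
ML = 63 * 0.8286
ML = 52.2 MU

52.2 MU


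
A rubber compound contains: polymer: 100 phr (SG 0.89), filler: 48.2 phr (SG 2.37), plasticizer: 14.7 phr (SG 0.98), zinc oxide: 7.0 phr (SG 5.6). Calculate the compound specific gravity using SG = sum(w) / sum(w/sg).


Sum of weights = 169.9
Volume contributions:
  polymer: 100/0.89 = 112.3596
  filler: 48.2/2.37 = 20.3376
  plasticizer: 14.7/0.98 = 15.0000
  zinc oxide: 7.0/5.6 = 1.2500
Sum of volumes = 148.9471
SG = 169.9 / 148.9471 = 1.141

SG = 1.141


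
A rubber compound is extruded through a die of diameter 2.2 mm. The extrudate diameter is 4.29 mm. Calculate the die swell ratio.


Die swell ratio = D_extrudate / D_die
= 4.29 / 2.2
= 1.95

Die swell = 1.95


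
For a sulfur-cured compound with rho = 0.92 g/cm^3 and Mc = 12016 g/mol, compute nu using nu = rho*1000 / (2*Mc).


nu = rho * 1000 / (2 * Mc)
nu = 0.92 * 1000 / (2 * 12016)
nu = 920.0 / 24032
nu = 0.0383 mol/L

0.0383 mol/L


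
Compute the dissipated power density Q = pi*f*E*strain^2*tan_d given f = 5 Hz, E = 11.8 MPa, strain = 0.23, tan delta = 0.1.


Q = pi * f * E * strain^2 * tan_d
= pi * 5 * 11.8 * 0.23^2 * 0.1
= pi * 5 * 11.8 * 0.0529 * 0.1
= 0.9805

Q = 0.9805


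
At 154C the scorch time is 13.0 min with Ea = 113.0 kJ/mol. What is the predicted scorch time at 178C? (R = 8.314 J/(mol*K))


Convert temperatures: T1 = 154 + 273.15 = 427.15 K, T2 = 178 + 273.15 = 451.15 K
ts2_new = 13.0 * exp(113000 / 8.314 * (1/451.15 - 1/427.15))
1/T2 - 1/T1 = -1.2454e-04
ts2_new = 2.39 min

2.39 min


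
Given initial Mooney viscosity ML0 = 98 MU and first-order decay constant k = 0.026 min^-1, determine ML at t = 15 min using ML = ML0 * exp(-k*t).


ML = ML0 * exp(-k * t)
ML = 98 * exp(-0.026 * 15)
ML = 98 * 0.6771
ML = 66.35 MU

66.35 MU


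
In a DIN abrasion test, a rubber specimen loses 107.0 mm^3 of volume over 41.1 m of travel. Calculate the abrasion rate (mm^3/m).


Rate = volume_loss / distance
= 107.0 / 41.1
= 2.603 mm^3/m

2.603 mm^3/m


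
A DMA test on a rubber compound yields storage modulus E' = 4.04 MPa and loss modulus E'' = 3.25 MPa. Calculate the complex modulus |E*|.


|E*| = sqrt(E'^2 + E''^2)
= sqrt(4.04^2 + 3.25^2)
= sqrt(16.3216 + 10.5625)
= 5.185 MPa

5.185 MPa


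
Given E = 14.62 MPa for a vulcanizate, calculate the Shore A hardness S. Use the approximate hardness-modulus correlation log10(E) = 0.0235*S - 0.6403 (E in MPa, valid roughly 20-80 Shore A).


log10(E) = 0.0235*S - 0.6403  =>  S = (log10(E) + 0.6403) / 0.0235
log10(14.62) = 1.164947
S = (1.164947 + 0.6403) / 0.0235 = 1.805247 / 0.0235
S = 76.8

Shore A = 76.8


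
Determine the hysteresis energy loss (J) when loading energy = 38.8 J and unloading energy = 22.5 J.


Hysteresis loss = loading - unloading
= 38.8 - 22.5
= 16.3 J

16.3 J


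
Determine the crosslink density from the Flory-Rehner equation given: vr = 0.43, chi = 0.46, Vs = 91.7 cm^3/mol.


ln(1 - vr) = ln(1 - 0.43) = -0.5621
Numerator = -((-0.5621) + 0.43 + 0.46 * 0.43^2) = 0.0471
Denominator = 91.7 * (0.43^(1/3) - 0.43/2) = 49.4982
nu = 0.0471 / 49.4982 = 9.5084e-04 mol/cm^3

9.5084e-04 mol/cm^3


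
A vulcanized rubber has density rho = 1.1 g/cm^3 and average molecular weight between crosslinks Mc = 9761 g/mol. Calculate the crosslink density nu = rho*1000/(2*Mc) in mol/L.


nu = rho * 1000 / (2 * Mc)
nu = 1.1 * 1000 / (2 * 9761)
nu = 1100.0 / 19522
nu = 0.0563 mol/L

0.0563 mol/L


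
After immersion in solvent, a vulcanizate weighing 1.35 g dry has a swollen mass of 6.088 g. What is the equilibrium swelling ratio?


Q = W_swollen / W_dry
Q = 6.088 / 1.35
Q = 4.51

Q = 4.51


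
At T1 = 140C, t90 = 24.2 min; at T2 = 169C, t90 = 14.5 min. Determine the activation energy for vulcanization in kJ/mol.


T1 = 413.15 K, T2 = 442.15 K
1/T1 - 1/T2 = 1.5875e-04
ln(t1/t2) = ln(24.2/14.5) = 0.5122
Ea = 8.314 * 0.5122 / 1.5875e-04 = 26824.5448 J/mol
Ea = 26.82 kJ/mol

26.82 kJ/mol


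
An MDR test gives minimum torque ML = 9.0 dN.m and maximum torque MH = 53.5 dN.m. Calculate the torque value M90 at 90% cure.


M90 = ML + 0.9 * (MH - ML)
M90 = 9.0 + 0.9 * (53.5 - 9.0)
M90 = 9.0 + 0.9 * 44.5
M90 = 49.05 dN.m

49.05 dN.m


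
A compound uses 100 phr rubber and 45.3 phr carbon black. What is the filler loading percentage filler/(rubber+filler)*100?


Filler % = filler / (rubber + filler) * 100
= 45.3 / (100 + 45.3) * 100
= 45.3 / 145.3 * 100
= 31.18%

31.18%


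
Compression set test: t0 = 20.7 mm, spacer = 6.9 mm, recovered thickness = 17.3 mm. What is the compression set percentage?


CS = (t0 - recovered) / (t0 - ts) * 100
= (20.7 - 17.3) / (20.7 - 6.9) * 100
= 3.4 / 13.8 * 100
= 24.6%

24.6%


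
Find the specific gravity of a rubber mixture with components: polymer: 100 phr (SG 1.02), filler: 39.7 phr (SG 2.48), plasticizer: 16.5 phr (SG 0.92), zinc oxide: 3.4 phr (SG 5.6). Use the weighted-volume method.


Sum of weights = 159.6
Volume contributions:
  polymer: 100/1.02 = 98.0392
  filler: 39.7/2.48 = 16.0081
  plasticizer: 16.5/0.92 = 17.9348
  zinc oxide: 3.4/5.6 = 0.6071
Sum of volumes = 132.5892
SG = 159.6 / 132.5892 = 1.204

SG = 1.204


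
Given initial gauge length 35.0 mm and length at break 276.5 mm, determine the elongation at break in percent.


Elongation = (Lf - L0) / L0 * 100
= (276.5 - 35.0) / 35.0 * 100
= 241.5 / 35.0 * 100
= 690.0%

690.0%


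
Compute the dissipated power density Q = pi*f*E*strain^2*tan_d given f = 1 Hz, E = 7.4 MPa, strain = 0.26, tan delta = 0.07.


Q = pi * f * E * strain^2 * tan_d
= pi * 1 * 7.4 * 0.26^2 * 0.07
= pi * 1 * 7.4 * 0.0676 * 0.07
= 0.1100

Q = 0.1100


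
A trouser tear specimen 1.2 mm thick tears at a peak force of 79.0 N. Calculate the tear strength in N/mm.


Tear strength = force / thickness
= 79.0 / 1.2
= 65.83 N/mm

65.83 N/mm


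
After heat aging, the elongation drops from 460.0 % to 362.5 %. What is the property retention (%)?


Retention = aged / original * 100
= 362.5 / 460.0 * 100
= 78.8%

78.8%


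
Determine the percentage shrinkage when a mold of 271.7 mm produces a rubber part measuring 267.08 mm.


Shrinkage = (mold - part) / mold * 100
= (271.7 - 267.08) / 271.7 * 100
= 4.62 / 271.7 * 100
= 1.7%

1.7%


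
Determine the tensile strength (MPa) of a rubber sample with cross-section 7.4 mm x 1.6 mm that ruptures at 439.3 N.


Area = width * thickness = 7.4 * 1.6 = 11.84 mm^2
TS = force / area = 439.3 / 11.84 = 37.1 MPa

37.1 MPa


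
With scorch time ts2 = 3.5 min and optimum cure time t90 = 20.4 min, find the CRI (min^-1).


CRI = 100 / (t90 - ts2)
= 100 / (20.4 - 3.5)
= 100 / 16.9
= 5.92 min^-1

5.92 min^-1


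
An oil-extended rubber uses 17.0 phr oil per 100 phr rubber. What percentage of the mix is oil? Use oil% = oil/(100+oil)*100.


Oil % = oil / (100 + oil) * 100
= 17.0 / (100 + 17.0) * 100
= 17.0 / 117.0 * 100
= 14.53%

14.53%


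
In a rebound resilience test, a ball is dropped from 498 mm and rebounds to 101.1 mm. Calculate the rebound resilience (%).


Resilience = h_rebound / h_drop * 100
= 101.1 / 498 * 100
= 20.3%

20.3%


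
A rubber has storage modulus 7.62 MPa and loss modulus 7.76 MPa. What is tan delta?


tan delta = E'' / E'
= 7.76 / 7.62
= 1.0184

tan delta = 1.0184


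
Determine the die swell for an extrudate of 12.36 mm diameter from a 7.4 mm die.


Die swell ratio = D_extrudate / D_die
= 12.36 / 7.4
= 1.67

Die swell = 1.67


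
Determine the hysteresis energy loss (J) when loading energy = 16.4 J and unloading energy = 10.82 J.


Hysteresis loss = loading - unloading
= 16.4 - 10.82
= 5.58 J

5.58 J


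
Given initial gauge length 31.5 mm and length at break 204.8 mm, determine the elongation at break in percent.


Elongation = (Lf - L0) / L0 * 100
= (204.8 - 31.5) / 31.5 * 100
= 173.3 / 31.5 * 100
= 550.2%

550.2%


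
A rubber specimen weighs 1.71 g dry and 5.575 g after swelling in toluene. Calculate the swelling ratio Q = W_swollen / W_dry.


Q = W_swollen / W_dry
Q = 5.575 / 1.71
Q = 3.26

Q = 3.26


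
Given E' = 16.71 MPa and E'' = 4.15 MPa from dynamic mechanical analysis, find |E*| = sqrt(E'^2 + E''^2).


|E*| = sqrt(E'^2 + E''^2)
= sqrt(16.71^2 + 4.15^2)
= sqrt(279.2241 + 17.2225)
= 17.218 MPa

17.218 MPa


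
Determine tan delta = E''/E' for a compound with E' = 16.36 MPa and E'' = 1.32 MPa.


tan delta = E'' / E'
= 1.32 / 16.36
= 0.0807

tan delta = 0.0807


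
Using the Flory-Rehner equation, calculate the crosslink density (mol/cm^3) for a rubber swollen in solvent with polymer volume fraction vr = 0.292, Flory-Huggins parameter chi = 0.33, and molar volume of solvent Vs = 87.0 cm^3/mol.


ln(1 - vr) = ln(1 - 0.292) = -0.3453
Numerator = -((-0.3453) + 0.292 + 0.33 * 0.292^2) = 0.0252
Denominator = 87.0 * (0.292^(1/3) - 0.292/2) = 45.0163
nu = 0.0252 / 45.0163 = 5.5922e-04 mol/cm^3

5.5922e-04 mol/cm^3


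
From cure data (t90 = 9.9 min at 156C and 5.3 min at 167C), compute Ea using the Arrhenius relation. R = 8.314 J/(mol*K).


T1 = 429.15 K, T2 = 440.15 K
1/T1 - 1/T2 = 5.8235e-05
ln(t1/t2) = ln(9.9/5.3) = 0.6248
Ea = 8.314 * 0.6248 / 5.8235e-05 = 89204.6713 J/mol
Ea = 89.2 kJ/mol

89.2 kJ/mol


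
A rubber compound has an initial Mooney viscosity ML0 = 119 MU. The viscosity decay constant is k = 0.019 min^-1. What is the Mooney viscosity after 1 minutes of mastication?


ML = ML0 * exp(-k * t)
ML = 119 * exp(-0.019 * 1)
ML = 119 * 0.9812
ML = 116.76 MU

116.76 MU


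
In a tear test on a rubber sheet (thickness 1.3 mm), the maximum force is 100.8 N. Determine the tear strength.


Tear strength = force / thickness
= 100.8 / 1.3
= 77.54 N/mm

77.54 N/mm


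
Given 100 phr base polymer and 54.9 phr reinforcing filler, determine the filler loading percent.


Filler % = filler / (rubber + filler) * 100
= 54.9 / (100 + 54.9) * 100
= 54.9 / 154.9 * 100
= 35.44%

35.44%


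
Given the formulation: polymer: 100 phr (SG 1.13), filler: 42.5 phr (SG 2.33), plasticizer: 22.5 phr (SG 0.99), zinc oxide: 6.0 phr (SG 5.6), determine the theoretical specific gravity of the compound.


Sum of weights = 171.0
Volume contributions:
  polymer: 100/1.13 = 88.4956
  filler: 42.5/2.33 = 18.2403
  plasticizer: 22.5/0.99 = 22.7273
  zinc oxide: 6.0/5.6 = 1.0714
Sum of volumes = 130.5346
SG = 171.0 / 130.5346 = 1.31

SG = 1.31


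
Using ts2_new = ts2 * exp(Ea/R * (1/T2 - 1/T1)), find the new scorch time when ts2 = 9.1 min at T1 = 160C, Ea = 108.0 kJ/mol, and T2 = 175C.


Convert temperatures: T1 = 160 + 273.15 = 433.15 K, T2 = 175 + 273.15 = 448.15 K
ts2_new = 9.1 * exp(108000 / 8.314 * (1/448.15 - 1/433.15))
1/T2 - 1/T1 = -7.7273e-05
ts2_new = 3.34 min

3.34 min


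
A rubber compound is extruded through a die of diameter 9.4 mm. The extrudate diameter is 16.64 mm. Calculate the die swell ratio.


Die swell ratio = D_extrudate / D_die
= 16.64 / 9.4
= 1.77

Die swell = 1.77


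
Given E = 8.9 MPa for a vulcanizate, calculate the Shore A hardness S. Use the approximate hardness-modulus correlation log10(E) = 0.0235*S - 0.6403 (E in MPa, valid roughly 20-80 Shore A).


log10(E) = 0.0235*S - 0.6403  =>  S = (log10(E) + 0.6403) / 0.0235
log10(8.9) = 0.949390
S = (0.949390 + 0.6403) / 0.0235 = 1.589690 / 0.0235
S = 67.6

Shore A = 67.6


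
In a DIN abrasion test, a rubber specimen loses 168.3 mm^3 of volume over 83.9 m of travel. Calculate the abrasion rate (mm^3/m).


Rate = volume_loss / distance
= 168.3 / 83.9
= 2.006 mm^3/m

2.006 mm^3/m


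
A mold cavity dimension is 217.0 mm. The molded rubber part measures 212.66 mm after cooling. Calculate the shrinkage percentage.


Shrinkage = (mold - part) / mold * 100
= (217.0 - 212.66) / 217.0 * 100
= 4.34 / 217.0 * 100
= 2.0%

2.0%


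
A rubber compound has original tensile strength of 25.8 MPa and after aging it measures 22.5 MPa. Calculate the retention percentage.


Retention = aged / original * 100
= 22.5 / 25.8 * 100
= 87.2%

87.2%


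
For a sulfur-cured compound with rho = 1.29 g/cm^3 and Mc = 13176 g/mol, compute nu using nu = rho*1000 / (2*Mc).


nu = rho * 1000 / (2 * Mc)
nu = 1.29 * 1000 / (2 * 13176)
nu = 1290.0 / 26352
nu = 0.0490 mol/L

0.0490 mol/L


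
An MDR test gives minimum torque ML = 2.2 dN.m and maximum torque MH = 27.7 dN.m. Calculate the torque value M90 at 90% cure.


M90 = ML + 0.9 * (MH - ML)
M90 = 2.2 + 0.9 * (27.7 - 2.2)
M90 = 2.2 + 0.9 * 25.5
M90 = 25.15 dN.m

25.15 dN.m


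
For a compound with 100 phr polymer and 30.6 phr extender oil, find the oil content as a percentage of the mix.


Oil % = oil / (100 + oil) * 100
= 30.6 / (100 + 30.6) * 100
= 30.6 / 130.6 * 100
= 23.43%

23.43%


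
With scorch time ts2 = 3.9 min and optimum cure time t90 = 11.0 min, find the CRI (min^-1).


CRI = 100 / (t90 - ts2)
= 100 / (11.0 - 3.9)
= 100 / 7.1
= 14.08 min^-1

14.08 min^-1


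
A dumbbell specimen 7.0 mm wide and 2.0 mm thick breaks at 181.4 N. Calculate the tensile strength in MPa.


Area = width * thickness = 7.0 * 2.0 = 14.0 mm^2
TS = force / area = 181.4 / 14.0 = 12.96 MPa

12.96 MPa


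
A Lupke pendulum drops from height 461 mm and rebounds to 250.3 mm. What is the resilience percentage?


Resilience = h_rebound / h_drop * 100
= 250.3 / 461 * 100
= 54.3%

54.3%


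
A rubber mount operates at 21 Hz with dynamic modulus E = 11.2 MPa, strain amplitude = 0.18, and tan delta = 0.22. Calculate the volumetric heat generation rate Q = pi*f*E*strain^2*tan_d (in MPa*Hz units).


Q = pi * f * E * strain^2 * tan_d
= pi * 21 * 11.2 * 0.18^2 * 0.22
= pi * 21 * 11.2 * 0.0324 * 0.22
= 5.2669

Q = 5.2669


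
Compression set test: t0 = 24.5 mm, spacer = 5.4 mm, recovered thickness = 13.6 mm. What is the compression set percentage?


CS = (t0 - recovered) / (t0 - ts) * 100
= (24.5 - 13.6) / (24.5 - 5.4) * 100
= 10.9 / 19.1 * 100
= 57.1%

57.1%


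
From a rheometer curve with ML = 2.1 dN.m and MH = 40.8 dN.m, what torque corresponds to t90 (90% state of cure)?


M90 = ML + 0.9 * (MH - ML)
M90 = 2.1 + 0.9 * (40.8 - 2.1)
M90 = 2.1 + 0.9 * 38.7
M90 = 36.93 dN.m

36.93 dN.m


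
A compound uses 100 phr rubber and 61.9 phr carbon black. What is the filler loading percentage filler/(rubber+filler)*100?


Filler % = filler / (rubber + filler) * 100
= 61.9 / (100 + 61.9) * 100
= 61.9 / 161.9 * 100
= 38.23%

38.23%


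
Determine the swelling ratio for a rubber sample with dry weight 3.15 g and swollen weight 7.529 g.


Q = W_swollen / W_dry
Q = 7.529 / 3.15
Q = 2.39

Q = 2.39


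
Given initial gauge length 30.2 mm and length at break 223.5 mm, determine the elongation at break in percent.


Elongation = (Lf - L0) / L0 * 100
= (223.5 - 30.2) / 30.2 * 100
= 193.3 / 30.2 * 100
= 640.1%

640.1%


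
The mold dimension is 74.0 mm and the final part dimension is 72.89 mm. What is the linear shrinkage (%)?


Shrinkage = (mold - part) / mold * 100
= (74.0 - 72.89) / 74.0 * 100
= 1.11 / 74.0 * 100
= 1.5%

1.5%


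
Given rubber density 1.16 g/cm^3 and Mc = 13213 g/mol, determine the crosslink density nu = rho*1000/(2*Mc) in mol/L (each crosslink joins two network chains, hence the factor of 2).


nu = rho * 1000 / (2 * Mc)
nu = 1.16 * 1000 / (2 * 13213)
nu = 1160.0 / 26426
nu = 0.0439 mol/L

0.0439 mol/L


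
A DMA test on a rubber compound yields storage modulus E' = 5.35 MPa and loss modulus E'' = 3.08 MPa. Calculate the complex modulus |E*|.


|E*| = sqrt(E'^2 + E''^2)
= sqrt(5.35^2 + 3.08^2)
= sqrt(28.6225 + 9.4864)
= 6.173 MPa

6.173 MPa


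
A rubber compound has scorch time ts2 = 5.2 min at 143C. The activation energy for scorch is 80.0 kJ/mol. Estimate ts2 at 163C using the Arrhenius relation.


Convert temperatures: T1 = 143 + 273.15 = 416.15 K, T2 = 163 + 273.15 = 436.15 K
ts2_new = 5.2 * exp(80000 / 8.314 * (1/436.15 - 1/416.15))
1/T2 - 1/T1 = -1.1019e-04
ts2_new = 1.8 min

1.8 min


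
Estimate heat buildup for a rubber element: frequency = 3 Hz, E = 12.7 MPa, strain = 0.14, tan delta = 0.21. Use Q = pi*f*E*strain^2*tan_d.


Q = pi * f * E * strain^2 * tan_d
= pi * 3 * 12.7 * 0.14^2 * 0.21
= pi * 3 * 12.7 * 0.0196 * 0.21
= 0.4927

Q = 0.4927


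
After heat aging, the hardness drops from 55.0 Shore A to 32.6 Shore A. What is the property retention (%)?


Retention = aged / original * 100
= 32.6 / 55.0 * 100
= 59.3%

59.3%


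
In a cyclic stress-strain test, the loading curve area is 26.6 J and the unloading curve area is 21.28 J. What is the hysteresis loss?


Hysteresis loss = loading - unloading
= 26.6 - 21.28
= 5.32 J

5.32 J


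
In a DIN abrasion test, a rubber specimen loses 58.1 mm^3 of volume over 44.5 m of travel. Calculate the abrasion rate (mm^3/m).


Rate = volume_loss / distance
= 58.1 / 44.5
= 1.306 mm^3/m

1.306 mm^3/m


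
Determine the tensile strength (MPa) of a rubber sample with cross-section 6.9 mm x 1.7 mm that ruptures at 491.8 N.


Area = width * thickness = 6.9 * 1.7 = 11.73 mm^2
TS = force / area = 491.8 / 11.73 = 41.93 MPa

41.93 MPa


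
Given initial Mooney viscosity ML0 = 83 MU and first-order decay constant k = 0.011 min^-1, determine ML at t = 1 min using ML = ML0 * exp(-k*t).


ML = ML0 * exp(-k * t)
ML = 83 * exp(-0.011 * 1)
ML = 83 * 0.9891
ML = 82.09 MU

82.09 MU


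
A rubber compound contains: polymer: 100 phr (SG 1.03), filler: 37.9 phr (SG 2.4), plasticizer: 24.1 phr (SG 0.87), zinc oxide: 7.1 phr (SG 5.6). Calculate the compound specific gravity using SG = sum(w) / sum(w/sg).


Sum of weights = 169.1
Volume contributions:
  polymer: 100/1.03 = 97.0874
  filler: 37.9/2.4 = 15.7917
  plasticizer: 24.1/0.87 = 27.7011
  zinc oxide: 7.1/5.6 = 1.2679
Sum of volumes = 141.8481
SG = 169.1 / 141.8481 = 1.192

SG = 1.192


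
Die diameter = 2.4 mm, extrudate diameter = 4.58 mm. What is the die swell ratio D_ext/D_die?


Die swell ratio = D_extrudate / D_die
= 4.58 / 2.4
= 1.908

Die swell = 1.908


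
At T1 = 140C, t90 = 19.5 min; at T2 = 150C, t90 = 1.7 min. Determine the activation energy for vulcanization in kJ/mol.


T1 = 413.15 K, T2 = 423.15 K
1/T1 - 1/T2 = 5.7200e-05
ln(t1/t2) = ln(19.5/1.7) = 2.4398
Ea = 8.314 * 2.4398 / 5.7200e-05 = 354620.5472 J/mol
Ea = 354.62 kJ/mol

354.62 kJ/mol


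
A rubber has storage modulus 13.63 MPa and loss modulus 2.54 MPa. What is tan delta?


tan delta = E'' / E'
= 2.54 / 13.63
= 0.1864

tan delta = 0.1864


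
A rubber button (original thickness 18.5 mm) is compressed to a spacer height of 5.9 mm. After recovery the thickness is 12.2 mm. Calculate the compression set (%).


CS = (t0 - recovered) / (t0 - ts) * 100
= (18.5 - 12.2) / (18.5 - 5.9) * 100
= 6.3 / 12.6 * 100
= 50.0%

50.0%


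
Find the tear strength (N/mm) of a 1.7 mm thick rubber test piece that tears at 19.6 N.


Tear strength = force / thickness
= 19.6 / 1.7
= 11.53 N/mm

11.53 N/mm


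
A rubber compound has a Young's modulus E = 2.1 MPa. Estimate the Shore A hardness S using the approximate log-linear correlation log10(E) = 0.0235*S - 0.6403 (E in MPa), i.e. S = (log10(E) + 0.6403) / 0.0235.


log10(E) = 0.0235*S - 0.6403  =>  S = (log10(E) + 0.6403) / 0.0235
log10(2.1) = 0.322219
S = (0.322219 + 0.6403) / 0.0235 = 0.962519 / 0.0235
S = 41.0

Shore A = 41.0


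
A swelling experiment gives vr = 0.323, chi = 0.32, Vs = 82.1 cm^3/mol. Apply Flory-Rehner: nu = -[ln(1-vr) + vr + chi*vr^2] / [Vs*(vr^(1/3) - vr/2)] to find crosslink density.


ln(1 - vr) = ln(1 - 0.323) = -0.3901
Numerator = -((-0.3901) + 0.323 + 0.32 * 0.323^2) = 0.0337
Denominator = 82.1 * (0.323^(1/3) - 0.323/2) = 43.0714
nu = 0.0337 / 43.0714 = 7.8239e-04 mol/cm^3

7.8239e-04 mol/cm^3


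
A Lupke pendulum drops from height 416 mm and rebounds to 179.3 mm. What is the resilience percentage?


Resilience = h_rebound / h_drop * 100
= 179.3 / 416 * 100
= 43.1%

43.1%


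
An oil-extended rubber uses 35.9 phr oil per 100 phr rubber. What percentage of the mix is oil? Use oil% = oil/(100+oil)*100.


Oil % = oil / (100 + oil) * 100
= 35.9 / (100 + 35.9) * 100
= 35.9 / 135.9 * 100
= 26.42%

26.42%


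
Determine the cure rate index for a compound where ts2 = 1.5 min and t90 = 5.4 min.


CRI = 100 / (t90 - ts2)
= 100 / (5.4 - 1.5)
= 100 / 3.9
= 25.64 min^-1

25.64 min^-1


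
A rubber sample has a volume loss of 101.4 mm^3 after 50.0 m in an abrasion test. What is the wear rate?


Rate = volume_loss / distance
= 101.4 / 50.0
= 2.028 mm^3/m

2.028 mm^3/m


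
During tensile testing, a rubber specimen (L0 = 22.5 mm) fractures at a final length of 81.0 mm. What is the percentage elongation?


Elongation = (Lf - L0) / L0 * 100
= (81.0 - 22.5) / 22.5 * 100
= 58.5 / 22.5 * 100
= 260.0%

260.0%
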